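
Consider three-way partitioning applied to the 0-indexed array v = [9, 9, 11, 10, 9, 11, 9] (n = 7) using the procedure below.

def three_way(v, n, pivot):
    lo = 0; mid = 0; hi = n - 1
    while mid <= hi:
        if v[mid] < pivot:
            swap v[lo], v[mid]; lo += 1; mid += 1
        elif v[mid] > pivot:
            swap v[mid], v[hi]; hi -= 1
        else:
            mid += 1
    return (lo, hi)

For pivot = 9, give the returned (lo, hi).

(0, 3)

lo=0 mid=0 hi=6
9=9: mid=1
9=9: mid=2
11>9: swap(2,6), hi=5 ⇒ [9, 9, 9, 10, 9, 11, 11]
9=9: mid=3
10>9: swap(3,5), hi=4 ⇒ [9, 9, 9, 11, 9, 10, 11]
11>9: swap(3,4), hi=3 ⇒ [9, 9, 9, 9, 11, 10, 11]
9=9: mid=4
done. lo=0 hi=3; v=[9, 9, 9, 9, 11, 10, 11]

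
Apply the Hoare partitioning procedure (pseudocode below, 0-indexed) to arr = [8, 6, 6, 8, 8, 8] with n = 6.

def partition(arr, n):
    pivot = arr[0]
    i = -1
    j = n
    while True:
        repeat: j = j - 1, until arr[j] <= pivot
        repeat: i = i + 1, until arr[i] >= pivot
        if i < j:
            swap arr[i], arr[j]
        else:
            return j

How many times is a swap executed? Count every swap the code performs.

2

pivot = arr[0] = 8; i = -1, j = 6
j→5 (arr[5]=8≤8), i→0 (arr[0]=8≥8); i<j, swap → [8, 6, 6, 8, 8, 8]
j→4 (arr[4]=8≤8), i→3 (arr[3]=8≥8); i<j, swap → [8, 6, 6, 8, 8, 8]
j→3, i→4; i≥j, return j=3. arr = [8, 6, 6, 8, 8, 8]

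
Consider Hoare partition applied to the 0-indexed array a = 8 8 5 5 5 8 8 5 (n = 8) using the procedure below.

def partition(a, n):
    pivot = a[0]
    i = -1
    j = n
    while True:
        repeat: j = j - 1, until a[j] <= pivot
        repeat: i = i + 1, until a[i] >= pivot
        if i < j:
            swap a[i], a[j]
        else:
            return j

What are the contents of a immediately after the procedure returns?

5 8 5 5 5 8 8 8

pivot=8
j stops at 7 (5), i stops at 0 (8); swap ⇒ 5 8 5 5 5 8 8 8
j stops at 6 (8), i stops at 1 (8); swap ⇒ 5 8 5 5 5 8 8 8
j stops at 5, i stops at 5; i≥j ⇒ return 5. a=5 8 5 5 5 8 8 8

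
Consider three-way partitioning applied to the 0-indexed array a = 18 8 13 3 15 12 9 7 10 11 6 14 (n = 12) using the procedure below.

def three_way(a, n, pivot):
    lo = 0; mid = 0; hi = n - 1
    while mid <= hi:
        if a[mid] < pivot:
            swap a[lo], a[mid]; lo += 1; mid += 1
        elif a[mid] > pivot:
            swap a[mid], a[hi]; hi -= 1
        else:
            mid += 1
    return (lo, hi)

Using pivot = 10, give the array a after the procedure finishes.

6 8 3 7 9 10 12 15 11 13 14 18

pivot = 10; lo=0, mid=0, hi=11
a[mid]=18>10: swap a[0],a[11]; hi=10 → 14 8 13 3 15 12 9 7 10 11 6 18
a[mid]=14>10: swap a[0],a[10]; hi=9 → 6 8 13 3 15 12 9 7 10 11 14 18
a[mid]=6<10: swap a[0],a[0]; lo=1,mid=1 → 6 8 13 3 15 12 9 7 10 11 14 18
a[mid]=8<10: swap a[1],a[1]; lo=2,mid=2 → 6 8 13 3 15 12 9 7 10 11 14 18
a[mid]=13>10: swap a[2],a[9]; hi=8 → 6 8 11 3 15 12 9 7 10 13 14 18
a[mid]=11>10: swap a[2],a[8]; hi=7 → 6 8 10 3 15 12 9 7 11 13 14 18
a[mid]=10=10: mid=3
a[mid]=3<10: swap a[2],a[3]; lo=3,mid=4 → 6 8 3 10 15 12 9 7 11 13 14 18
a[mid]=15>10: swap a[4],a[7]; hi=6 → 6 8 3 10 7 12 9 15 11 13 14 18
a[mid]=7<10: swap a[3],a[4]; lo=4,mid=5 → 6 8 3 7 10 12 9 15 11 13 14 18
a[mid]=12>10: swap a[5],a[6]; hi=5 → 6 8 3 7 10 9 12 15 11 13 14 18
a[mid]=9<10: swap a[4],a[5]; lo=5,mid=6 → 6 8 3 7 9 10 12 15 11 13 14 18
end: lo=5, hi=5; a = 6 8 3 7 9 10 12 15 11 13 14 18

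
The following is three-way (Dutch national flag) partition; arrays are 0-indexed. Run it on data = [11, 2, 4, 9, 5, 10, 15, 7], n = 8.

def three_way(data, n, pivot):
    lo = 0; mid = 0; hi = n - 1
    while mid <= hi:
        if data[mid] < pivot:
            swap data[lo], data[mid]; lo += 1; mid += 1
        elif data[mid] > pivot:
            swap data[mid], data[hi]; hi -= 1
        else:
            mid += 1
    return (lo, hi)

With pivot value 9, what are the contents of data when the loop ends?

[7, 2, 4, 5, 9, 15, 10, 11]

lo=0 mid=0 hi=7
11>9: swap(0,7), hi=6 ⇒ [7, 2, 4, 9, 5, 10, 15, 11]
7<9: swap(0,0), lo=1 mid=1 ⇒ [7, 2, 4, 9, 5, 10, 15, 11]
2<9: swap(1,1), lo=2 mid=2 ⇒ [7, 2, 4, 9, 5, 10, 15, 11]
4<9: swap(2,2), lo=3 mid=3 ⇒ [7, 2, 4, 9, 5, 10, 15, 11]
9=9: mid=4
5<9: swap(3,4), lo=4 mid=5 ⇒ [7, 2, 4, 5, 9, 10, 15, 11]
10>9: swap(5,6), hi=5 ⇒ [7, 2, 4, 5, 9, 15, 10, 11]
15>9: swap(5,5), hi=4 ⇒ [7, 2, 4, 5, 9, 15, 10, 11]
done. lo=4 hi=4; data=[7, 2, 4, 5, 9, 15, 10, 11]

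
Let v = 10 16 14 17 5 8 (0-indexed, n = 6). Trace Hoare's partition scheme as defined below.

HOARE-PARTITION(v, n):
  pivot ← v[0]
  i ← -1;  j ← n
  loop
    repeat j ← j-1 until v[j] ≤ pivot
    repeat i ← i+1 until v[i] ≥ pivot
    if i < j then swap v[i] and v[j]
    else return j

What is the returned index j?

pivot = v[0] = 10; i = -1, j = 6
j→5 (v[5]=8≤10), i→0 (v[0]=10≥10); i<j, swap → 8 16 14 17 5 10
j→4 (v[4]=5≤10), i→1 (v[1]=16≥10); i<j, swap → 8 5 14 17 16 10
j→1, i→2; i≥j, return j=1. v = 8 5 14 17 16 10

1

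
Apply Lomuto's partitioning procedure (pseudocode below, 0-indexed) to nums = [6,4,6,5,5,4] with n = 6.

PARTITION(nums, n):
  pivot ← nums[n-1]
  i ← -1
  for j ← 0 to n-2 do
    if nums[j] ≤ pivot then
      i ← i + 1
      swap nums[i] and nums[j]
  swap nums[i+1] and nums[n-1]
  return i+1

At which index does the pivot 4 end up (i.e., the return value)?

1

pivot=4, i=-1
j=0: 6>4, skip
j=1: 4≤4, i=0, swap(0,1) ⇒ [4,6,6,5,5,4]
j=2: 6>4, skip
j=3: 5>4, skip
j=4: 5>4, skip
swap(1,5) ⇒ [4,4,6,5,5,6]; return 1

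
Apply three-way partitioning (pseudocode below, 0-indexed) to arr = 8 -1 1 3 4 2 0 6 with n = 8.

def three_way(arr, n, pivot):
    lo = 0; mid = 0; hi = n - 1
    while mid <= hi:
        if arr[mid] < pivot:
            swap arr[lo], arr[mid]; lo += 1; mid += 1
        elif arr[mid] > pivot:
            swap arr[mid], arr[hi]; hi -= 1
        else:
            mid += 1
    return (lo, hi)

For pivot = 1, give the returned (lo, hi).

(2, 2)

pivot = 1; lo=0, mid=0, hi=7
arr[mid]=8>1: swap arr[0],arr[7]; hi=6 → 6 -1 1 3 4 2 0 8
arr[mid]=6>1: swap arr[0],arr[6]; hi=5 → 0 -1 1 3 4 2 6 8
arr[mid]=0<1: swap arr[0],arr[0]; lo=1,mid=1 → 0 -1 1 3 4 2 6 8
arr[mid]=-1<1: swap arr[1],arr[1]; lo=2,mid=2 → 0 -1 1 3 4 2 6 8
arr[mid]=1=1: mid=3
arr[mid]=3>1: swap arr[3],arr[5]; hi=4 → 0 -1 1 2 4 3 6 8
arr[mid]=2>1: swap arr[3],arr[4]; hi=3 → 0 -1 1 4 2 3 6 8
arr[mid]=4>1: swap arr[3],arr[3]; hi=2 → 0 -1 1 4 2 3 6 8
end: lo=2, hi=2; arr = 0 -1 1 4 2 3 6 8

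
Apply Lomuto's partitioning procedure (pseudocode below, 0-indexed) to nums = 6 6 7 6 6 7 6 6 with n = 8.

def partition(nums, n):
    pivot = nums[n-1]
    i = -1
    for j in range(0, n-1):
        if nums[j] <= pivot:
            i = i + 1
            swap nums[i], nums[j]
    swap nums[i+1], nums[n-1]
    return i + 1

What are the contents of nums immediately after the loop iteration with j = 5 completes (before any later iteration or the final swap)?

6 6 6 6 7 7 6 6

pivot = nums[7] = 6; i = -1
j=0: nums[0]=6 ≤ 6 → i=0, swap nums[0],nums[0] (no change) → 6 6 7 6 6 7 6 6
j=1: nums[1]=6 ≤ 6 → i=1, swap nums[1],nums[1] (no change) → 6 6 7 6 6 7 6 6
j=2: nums[2]=7 > 6 → no swap
j=3: nums[3]=6 ≤ 6 → i=2, swap nums[2],nums[3] → 6 6 6 7 6 7 6 6
j=4: nums[4]=6 ≤ 6 → i=3, swap nums[3],nums[4] → 6 6 6 6 7 7 6 6
j=5: nums[5]=7 > 6 → no swap
(after j=5) nums = 6 6 6 6 7 7 6 6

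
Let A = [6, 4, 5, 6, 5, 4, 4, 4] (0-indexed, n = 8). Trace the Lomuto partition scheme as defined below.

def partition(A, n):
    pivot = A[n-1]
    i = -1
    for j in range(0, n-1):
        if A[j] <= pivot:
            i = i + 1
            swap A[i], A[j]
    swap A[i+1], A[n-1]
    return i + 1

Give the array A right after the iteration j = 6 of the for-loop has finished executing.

[4, 4, 4, 6, 5, 6, 5, 4]

pivot = A[7] = 4; i = -1
j=0: A[0]=6 > 4 → no swap
j=1: A[1]=4 ≤ 4 → i=0, swap A[0],A[1] → [4, 6, 5, 6, 5, 4, 4, 4]
j=2: A[2]=5 > 4 → no swap
j=3: A[3]=6 > 4 → no swap
j=4: A[4]=5 > 4 → no swap
j=5: A[5]=4 ≤ 4 → i=1, swap A[1],A[5] → [4, 4, 5, 6, 5, 6, 4, 4]
j=6: A[6]=4 ≤ 4 → i=2, swap A[2],A[6] → [4, 4, 4, 6, 5, 6, 5, 4]
(after j=6) A = [4, 4, 4, 6, 5, 6, 5, 4]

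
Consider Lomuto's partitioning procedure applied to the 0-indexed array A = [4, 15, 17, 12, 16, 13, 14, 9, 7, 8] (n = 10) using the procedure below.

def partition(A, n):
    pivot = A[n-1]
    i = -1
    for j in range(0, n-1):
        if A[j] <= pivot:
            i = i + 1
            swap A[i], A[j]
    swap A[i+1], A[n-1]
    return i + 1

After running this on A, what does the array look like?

pivot = A[9] = 8; i = -1
j=0: A[0]=4 ≤ 8 → i=0, swap A[0],A[0] (no change) → [4, 15, 17, 12, 16, 13, 14, 9, 7, 8]
j=1: A[1]=15 > 8 → no swap
j=2: A[2]=17 > 8 → no swap
j=3: A[3]=12 > 8 → no swap
j=4: A[4]=16 > 8 → no swap
j=5: A[5]=13 > 8 → no swap
j=6: A[6]=14 > 8 → no swap
j=7: A[7]=9 > 8 → no swap
j=8: A[8]=7 ≤ 8 → i=1, swap A[1],A[8] → [4, 7, 17, 12, 16, 13, 14, 9, 15, 8]
final swap A[2],A[9] → [4, 7, 8, 12, 16, 13, 14, 9, 15, 17]; return 2

[4, 7, 8, 12, 16, 13, 14, 9, 15, 17]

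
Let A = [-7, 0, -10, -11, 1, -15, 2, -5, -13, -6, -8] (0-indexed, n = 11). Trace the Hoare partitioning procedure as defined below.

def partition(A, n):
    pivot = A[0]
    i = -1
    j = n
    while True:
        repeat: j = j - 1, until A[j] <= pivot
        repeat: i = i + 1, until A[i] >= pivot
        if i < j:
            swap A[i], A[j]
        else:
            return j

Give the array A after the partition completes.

[-8, -13, -10, -11, -15, 1, 2, -5, 0, -6, -7]

pivot=-7
j stops at 10 (-8), i stops at 0 (-7); swap ⇒ [-8, 0, -10, -11, 1, -15, 2, -5, -13, -6, -7]
j stops at 8 (-13), i stops at 1 (0); swap ⇒ [-8, -13, -10, -11, 1, -15, 2, -5, 0, -6, -7]
j stops at 5 (-15), i stops at 4 (1); swap ⇒ [-8, -13, -10, -11, -15, 1, 2, -5, 0, -6, -7]
j stops at 4, i stops at 5; i≥j ⇒ return 4. A=[-8, -13, -10, -11, -15, 1, 2, -5, 0, -6, -7]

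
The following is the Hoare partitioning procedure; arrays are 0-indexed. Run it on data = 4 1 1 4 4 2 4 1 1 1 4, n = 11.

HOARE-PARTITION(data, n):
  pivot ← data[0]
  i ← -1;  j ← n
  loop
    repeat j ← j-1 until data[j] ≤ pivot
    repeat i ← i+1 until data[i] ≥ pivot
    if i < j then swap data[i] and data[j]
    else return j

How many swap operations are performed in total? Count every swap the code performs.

4

pivot = data[0] = 4; i = -1, j = 11
j→10 (data[10]=4≤4), i→0 (data[0]=4≥4); i<j, swap → 4 1 1 4 4 2 4 1 1 1 4
j→9 (data[9]=1≤4), i→3 (data[3]=4≥4); i<j, swap → 4 1 1 1 4 2 4 1 1 4 4
j→8 (data[8]=1≤4), i→4 (data[4]=4≥4); i<j, swap → 4 1 1 1 1 2 4 1 4 4 4
j→7 (data[7]=1≤4), i→6 (data[6]=4≥4); i<j, swap → 4 1 1 1 1 2 1 4 4 4 4
j→6, i→7; i≥j, return j=6. data = 4 1 1 1 1 2 1 4 4 4 4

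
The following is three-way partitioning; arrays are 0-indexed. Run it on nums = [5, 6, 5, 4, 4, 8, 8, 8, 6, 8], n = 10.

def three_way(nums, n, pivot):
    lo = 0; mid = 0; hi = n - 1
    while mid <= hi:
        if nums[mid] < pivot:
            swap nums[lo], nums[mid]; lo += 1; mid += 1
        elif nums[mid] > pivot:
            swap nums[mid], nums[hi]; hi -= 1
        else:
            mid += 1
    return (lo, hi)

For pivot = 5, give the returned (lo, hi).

pivot = 5; lo=0, mid=0, hi=9
nums[mid]=5=5: mid=1
nums[mid]=6>5: swap nums[1],nums[9]; hi=8 → [5, 8, 5, 4, 4, 8, 8, 8, 6, 6]
nums[mid]=8>5: swap nums[1],nums[8]; hi=7 → [5, 6, 5, 4, 4, 8, 8, 8, 8, 6]
nums[mid]=6>5: swap nums[1],nums[7]; hi=6 → [5, 8, 5, 4, 4, 8, 8, 6, 8, 6]
nums[mid]=8>5: swap nums[1],nums[6]; hi=5 → [5, 8, 5, 4, 4, 8, 8, 6, 8, 6]
nums[mid]=8>5: swap nums[1],nums[5]; hi=4 → [5, 8, 5, 4, 4, 8, 8, 6, 8, 6]
nums[mid]=8>5: swap nums[1],nums[4]; hi=3 → [5, 4, 5, 4, 8, 8, 8, 6, 8, 6]
nums[mid]=4<5: swap nums[0],nums[1]; lo=1,mid=2 → [4, 5, 5, 4, 8, 8, 8, 6, 8, 6]
nums[mid]=5=5: mid=3
nums[mid]=4<5: swap nums[1],nums[3]; lo=2,mid=4 → [4, 4, 5, 5, 8, 8, 8, 6, 8, 6]
end: lo=2, hi=3; nums = [4, 4, 5, 5, 8, 8, 8, 6, 8, 6]

(2, 3)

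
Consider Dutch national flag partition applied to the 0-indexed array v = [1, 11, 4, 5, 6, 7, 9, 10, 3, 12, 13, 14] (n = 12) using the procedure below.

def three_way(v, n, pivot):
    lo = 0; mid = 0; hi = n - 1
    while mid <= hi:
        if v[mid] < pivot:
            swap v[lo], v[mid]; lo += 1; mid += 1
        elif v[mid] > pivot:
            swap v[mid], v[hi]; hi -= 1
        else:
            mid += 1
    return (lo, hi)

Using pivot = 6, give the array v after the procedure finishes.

[1, 3, 4, 5, 6, 9, 10, 7, 12, 13, 14, 11]

pivot = 6; lo=0, mid=0, hi=11
v[mid]=1<6: swap v[0],v[0]; lo=1,mid=1 → [1, 11, 4, 5, 6, 7, 9, 10, 3, 12, 13, 14]
v[mid]=11>6: swap v[1],v[11]; hi=10 → [1, 14, 4, 5, 6, 7, 9, 10, 3, 12, 13, 11]
v[mid]=14>6: swap v[1],v[10]; hi=9 → [1, 13, 4, 5, 6, 7, 9, 10, 3, 12, 14, 11]
v[mid]=13>6: swap v[1],v[9]; hi=8 → [1, 12, 4, 5, 6, 7, 9, 10, 3, 13, 14, 11]
v[mid]=12>6: swap v[1],v[8]; hi=7 → [1, 3, 4, 5, 6, 7, 9, 10, 12, 13, 14, 11]
v[mid]=3<6: swap v[1],v[1]; lo=2,mid=2 → [1, 3, 4, 5, 6, 7, 9, 10, 12, 13, 14, 11]
v[mid]=4<6: swap v[2],v[2]; lo=3,mid=3 → [1, 3, 4, 5, 6, 7, 9, 10, 12, 13, 14, 11]
v[mid]=5<6: swap v[3],v[3]; lo=4,mid=4 → [1, 3, 4, 5, 6, 7, 9, 10, 12, 13, 14, 11]
v[mid]=6=6: mid=5
v[mid]=7>6: swap v[5],v[7]; hi=6 → [1, 3, 4, 5, 6, 10, 9, 7, 12, 13, 14, 11]
v[mid]=10>6: swap v[5],v[6]; hi=5 → [1, 3, 4, 5, 6, 9, 10, 7, 12, 13, 14, 11]
v[mid]=9>6: swap v[5],v[5]; hi=4 → [1, 3, 4, 5, 6, 9, 10, 7, 12, 13, 14, 11]
end: lo=4, hi=4; v = [1, 3, 4, 5, 6, 9, 10, 7, 12, 13, 14, 11]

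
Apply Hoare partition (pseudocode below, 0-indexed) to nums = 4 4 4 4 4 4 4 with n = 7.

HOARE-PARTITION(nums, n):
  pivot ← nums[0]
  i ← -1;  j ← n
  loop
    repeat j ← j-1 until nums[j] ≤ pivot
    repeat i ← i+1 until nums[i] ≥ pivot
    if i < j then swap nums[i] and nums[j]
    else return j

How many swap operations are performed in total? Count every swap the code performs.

pivot = nums[0] = 4; i = -1, j = 7
j→6 (nums[6]=4≤4), i→0 (nums[0]=4≥4); i<j, swap → 4 4 4 4 4 4 4
j→5 (nums[5]=4≤4), i→1 (nums[1]=4≥4); i<j, swap → 4 4 4 4 4 4 4
j→4 (nums[4]=4≤4), i→2 (nums[2]=4≥4); i<j, swap → 4 4 4 4 4 4 4
j→3, i→3; i≥j, return j=3. nums = 4 4 4 4 4 4 4

3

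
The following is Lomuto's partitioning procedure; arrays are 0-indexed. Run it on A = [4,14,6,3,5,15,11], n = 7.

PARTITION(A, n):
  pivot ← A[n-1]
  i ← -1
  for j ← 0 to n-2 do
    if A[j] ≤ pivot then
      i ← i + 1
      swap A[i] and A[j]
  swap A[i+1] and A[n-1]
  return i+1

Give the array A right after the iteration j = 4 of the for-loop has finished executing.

pivot = A[6] = 11; i = -1
j=0: A[0]=4 ≤ 11 → i=0, swap A[0],A[0] (no change) → [4,14,6,3,5,15,11]
j=1: A[1]=14 > 11 → no swap
j=2: A[2]=6 ≤ 11 → i=1, swap A[1],A[2] → [4,6,14,3,5,15,11]
j=3: A[3]=3 ≤ 11 → i=2, swap A[2],A[3] → [4,6,3,14,5,15,11]
j=4: A[4]=5 ≤ 11 → i=3, swap A[3],A[4] → [4,6,3,5,14,15,11]
(after j=4) A = [4,6,3,5,14,15,11]

[4,6,3,5,14,15,11]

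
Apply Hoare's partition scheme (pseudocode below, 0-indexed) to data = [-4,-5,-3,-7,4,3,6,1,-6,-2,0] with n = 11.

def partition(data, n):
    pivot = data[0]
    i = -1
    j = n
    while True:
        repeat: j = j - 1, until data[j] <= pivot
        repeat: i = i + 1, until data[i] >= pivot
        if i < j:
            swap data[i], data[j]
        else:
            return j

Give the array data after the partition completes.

pivot = data[0] = -4; i = -1, j = 11
j→8 (data[8]=-6≤-4), i→0 (data[0]=-4≥-4); i<j, swap → [-6,-5,-3,-7,4,3,6,1,-4,-2,0]
j→3 (data[3]=-7≤-4), i→2 (data[2]=-3≥-4); i<j, swap → [-6,-5,-7,-3,4,3,6,1,-4,-2,0]
j→2, i→3; i≥j, return j=2. data = [-6,-5,-7,-3,4,3,6,1,-4,-2,0]

[-6,-5,-7,-3,4,3,6,1,-4,-2,0]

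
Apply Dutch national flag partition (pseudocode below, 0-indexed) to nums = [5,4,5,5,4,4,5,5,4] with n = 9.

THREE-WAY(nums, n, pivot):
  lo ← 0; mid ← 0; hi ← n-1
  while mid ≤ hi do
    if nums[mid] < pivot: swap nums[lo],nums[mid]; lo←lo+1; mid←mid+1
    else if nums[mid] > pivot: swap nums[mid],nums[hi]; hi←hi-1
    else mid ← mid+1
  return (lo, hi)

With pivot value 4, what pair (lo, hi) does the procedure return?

lo=0 mid=0 hi=8
5>4: swap(0,8), hi=7 ⇒ [4,4,5,5,4,4,5,5,5]
4=4: mid=1
4=4: mid=2
5>4: swap(2,7), hi=6 ⇒ [4,4,5,5,4,4,5,5,5]
5>4: swap(2,6), hi=5 ⇒ [4,4,5,5,4,4,5,5,5]
5>4: swap(2,5), hi=4 ⇒ [4,4,4,5,4,5,5,5,5]
4=4: mid=3
5>4: swap(3,4), hi=3 ⇒ [4,4,4,4,5,5,5,5,5]
4=4: mid=4
done. lo=0 hi=3; nums=[4,4,4,4,5,5,5,5,5]

(0, 3)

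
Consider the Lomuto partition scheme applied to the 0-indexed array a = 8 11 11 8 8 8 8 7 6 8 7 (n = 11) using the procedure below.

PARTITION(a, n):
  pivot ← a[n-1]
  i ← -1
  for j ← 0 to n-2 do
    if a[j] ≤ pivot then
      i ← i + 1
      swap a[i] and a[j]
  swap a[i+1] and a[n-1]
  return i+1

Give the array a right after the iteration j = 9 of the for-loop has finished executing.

7 6 11 8 8 8 8 8 11 8 7

pivot=7, i=-1
j=0: 8>7, skip
j=1: 11>7, skip
j=2: 11>7, skip
j=3: 8>7, skip
j=4: 8>7, skip
j=5: 8>7, skip
j=6: 8>7, skip
j=7: 7≤7, i=0, swap(0,7) ⇒ 7 11 11 8 8 8 8 8 6 8 7
j=8: 6≤7, i=1, swap(1,8) ⇒ 7 6 11 8 8 8 8 8 11 8 7
j=9: 8>7, skip
(after j=9) a = 7 6 11 8 8 8 8 8 11 8 7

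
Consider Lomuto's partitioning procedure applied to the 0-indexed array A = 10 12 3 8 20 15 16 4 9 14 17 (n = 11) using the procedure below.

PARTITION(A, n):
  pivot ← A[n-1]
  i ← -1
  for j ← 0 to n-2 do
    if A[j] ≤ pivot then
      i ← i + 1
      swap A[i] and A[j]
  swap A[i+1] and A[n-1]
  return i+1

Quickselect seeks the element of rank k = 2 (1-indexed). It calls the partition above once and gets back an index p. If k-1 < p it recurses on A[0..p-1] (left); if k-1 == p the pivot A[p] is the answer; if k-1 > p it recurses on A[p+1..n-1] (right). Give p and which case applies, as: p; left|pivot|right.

pivot=17, i=-1
j=0: 10≤17, i=0, swap(0,0) ⇒ 10 12 3 8 20 15 16 4 9 14 17
j=1: 12≤17, i=1, swap(1,1) ⇒ 10 12 3 8 20 15 16 4 9 14 17
j=2: 3≤17, i=2, swap(2,2) ⇒ 10 12 3 8 20 15 16 4 9 14 17
j=3: 8≤17, i=3, swap(3,3) ⇒ 10 12 3 8 20 15 16 4 9 14 17
j=4: 20>17, skip
j=5: 15≤17, i=4, swap(4,5) ⇒ 10 12 3 8 15 20 16 4 9 14 17
j=6: 16≤17, i=5, swap(5,6) ⇒ 10 12 3 8 15 16 20 4 9 14 17
j=7: 4≤17, i=6, swap(6,7) ⇒ 10 12 3 8 15 16 4 20 9 14 17
j=8: 9≤17, i=7, swap(7,8) ⇒ 10 12 3 8 15 16 4 9 20 14 17
j=9: 14≤17, i=8, swap(8,9) ⇒ 10 12 3 8 15 16 4 9 14 20 17
swap(9,10) ⇒ 10 12 3 8 15 16 4 9 14 17 20; return 9
p = 9; k-1 = 1 < 9 ⇒ left

9; left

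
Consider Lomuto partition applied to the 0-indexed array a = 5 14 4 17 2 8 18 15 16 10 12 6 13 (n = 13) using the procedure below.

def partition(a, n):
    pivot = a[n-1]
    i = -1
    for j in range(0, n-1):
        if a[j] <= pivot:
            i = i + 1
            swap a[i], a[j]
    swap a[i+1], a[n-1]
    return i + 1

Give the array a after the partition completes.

5 4 2 8 10 12 6 13 16 14 17 18 15

pivot=13, i=-1
j=0: 5≤13, i=0, swap(0,0) ⇒ 5 14 4 17 2 8 18 15 16 10 12 6 13
j=1: 14>13, skip
j=2: 4≤13, i=1, swap(1,2) ⇒ 5 4 14 17 2 8 18 15 16 10 12 6 13
j=3: 17>13, skip
j=4: 2≤13, i=2, swap(2,4) ⇒ 5 4 2 17 14 8 18 15 16 10 12 6 13
j=5: 8≤13, i=3, swap(3,5) ⇒ 5 4 2 8 14 17 18 15 16 10 12 6 13
j=6: 18>13, skip
j=7: 15>13, skip
j=8: 16>13, skip
j=9: 10≤13, i=4, swap(4,9) ⇒ 5 4 2 8 10 17 18 15 16 14 12 6 13
j=10: 12≤13, i=5, swap(5,10) ⇒ 5 4 2 8 10 12 18 15 16 14 17 6 13
j=11: 6≤13, i=6, swap(6,11) ⇒ 5 4 2 8 10 12 6 15 16 14 17 18 13
swap(7,12) ⇒ 5 4 2 8 10 12 6 13 16 14 17 18 15; return 7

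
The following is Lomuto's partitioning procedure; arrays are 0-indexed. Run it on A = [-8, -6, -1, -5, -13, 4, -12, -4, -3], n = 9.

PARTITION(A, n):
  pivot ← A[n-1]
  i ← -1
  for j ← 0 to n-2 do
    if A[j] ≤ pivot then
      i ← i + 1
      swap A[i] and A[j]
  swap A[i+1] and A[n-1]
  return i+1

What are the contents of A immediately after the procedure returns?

pivot = A[8] = -3; i = -1
j=0: A[0]=-8 ≤ -3 → i=0, swap A[0],A[0] (no change) → [-8, -6, -1, -5, -13, 4, -12, -4, -3]
j=1: A[1]=-6 ≤ -3 → i=1, swap A[1],A[1] (no change) → [-8, -6, -1, -5, -13, 4, -12, -4, -3]
j=2: A[2]=-1 > -3 → no swap
j=3: A[3]=-5 ≤ -3 → i=2, swap A[2],A[3] → [-8, -6, -5, -1, -13, 4, -12, -4, -3]
j=4: A[4]=-13 ≤ -3 → i=3, swap A[3],A[4] → [-8, -6, -5, -13, -1, 4, -12, -4, -3]
j=5: A[5]=4 > -3 → no swap
j=6: A[6]=-12 ≤ -3 → i=4, swap A[4],A[6] → [-8, -6, -5, -13, -12, 4, -1, -4, -3]
j=7: A[7]=-4 ≤ -3 → i=5, swap A[5],A[7] → [-8, -6, -5, -13, -12, -4, -1, 4, -3]
final swap A[6],A[8] → [-8, -6, -5, -13, -12, -4, -3, 4, -1]; return 6

[-8, -6, -5, -13, -12, -4, -3, 4, -1]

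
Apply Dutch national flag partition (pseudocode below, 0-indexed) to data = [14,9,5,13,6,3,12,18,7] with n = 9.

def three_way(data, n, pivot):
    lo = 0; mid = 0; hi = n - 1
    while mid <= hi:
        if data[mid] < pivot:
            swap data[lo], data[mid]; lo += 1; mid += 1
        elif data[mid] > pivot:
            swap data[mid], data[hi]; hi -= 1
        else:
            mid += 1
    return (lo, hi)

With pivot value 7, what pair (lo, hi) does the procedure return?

pivot = 7; lo=0, mid=0, hi=8
data[mid]=14>7: swap data[0],data[8]; hi=7 → [7,9,5,13,6,3,12,18,14]
data[mid]=7=7: mid=1
data[mid]=9>7: swap data[1],data[7]; hi=6 → [7,18,5,13,6,3,12,9,14]
data[mid]=18>7: swap data[1],data[6]; hi=5 → [7,12,5,13,6,3,18,9,14]
data[mid]=12>7: swap data[1],data[5]; hi=4 → [7,3,5,13,6,12,18,9,14]
data[mid]=3<7: swap data[0],data[1]; lo=1,mid=2 → [3,7,5,13,6,12,18,9,14]
data[mid]=5<7: swap data[1],data[2]; lo=2,mid=3 → [3,5,7,13,6,12,18,9,14]
data[mid]=13>7: swap data[3],data[4]; hi=3 → [3,5,7,6,13,12,18,9,14]
data[mid]=6<7: swap data[2],data[3]; lo=3,mid=4 → [3,5,6,7,13,12,18,9,14]
end: lo=3, hi=3; data = [3,5,6,7,13,12,18,9,14]

(3, 3)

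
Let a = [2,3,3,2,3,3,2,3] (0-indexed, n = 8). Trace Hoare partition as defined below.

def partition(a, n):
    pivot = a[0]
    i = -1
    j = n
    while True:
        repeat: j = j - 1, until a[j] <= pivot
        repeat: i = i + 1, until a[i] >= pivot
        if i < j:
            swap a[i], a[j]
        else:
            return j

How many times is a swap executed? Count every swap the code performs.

2

pivot=2
j stops at 6 (2), i stops at 0 (2); swap ⇒ [2,3,3,2,3,3,2,3]
j stops at 3 (2), i stops at 1 (3); swap ⇒ [2,2,3,3,3,3,2,3]
j stops at 1, i stops at 2; i≥j ⇒ return 1. a=[2,2,3,3,3,3,2,3]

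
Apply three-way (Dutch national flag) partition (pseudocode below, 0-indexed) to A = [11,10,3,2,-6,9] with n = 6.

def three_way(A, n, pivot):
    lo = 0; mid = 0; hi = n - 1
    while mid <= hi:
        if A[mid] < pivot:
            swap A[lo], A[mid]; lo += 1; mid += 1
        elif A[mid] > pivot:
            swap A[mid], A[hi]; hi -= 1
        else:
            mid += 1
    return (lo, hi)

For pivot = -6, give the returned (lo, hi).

pivot = -6; lo=0, mid=0, hi=5
A[mid]=11>-6: swap A[0],A[5]; hi=4 → [9,10,3,2,-6,11]
A[mid]=9>-6: swap A[0],A[4]; hi=3 → [-6,10,3,2,9,11]
A[mid]=-6=-6: mid=1
A[mid]=10>-6: swap A[1],A[3]; hi=2 → [-6,2,3,10,9,11]
A[mid]=2>-6: swap A[1],A[2]; hi=1 → [-6,3,2,10,9,11]
A[mid]=3>-6: swap A[1],A[1]; hi=0 → [-6,3,2,10,9,11]
end: lo=0, hi=0; A = [-6,3,2,10,9,11]

(0, 0)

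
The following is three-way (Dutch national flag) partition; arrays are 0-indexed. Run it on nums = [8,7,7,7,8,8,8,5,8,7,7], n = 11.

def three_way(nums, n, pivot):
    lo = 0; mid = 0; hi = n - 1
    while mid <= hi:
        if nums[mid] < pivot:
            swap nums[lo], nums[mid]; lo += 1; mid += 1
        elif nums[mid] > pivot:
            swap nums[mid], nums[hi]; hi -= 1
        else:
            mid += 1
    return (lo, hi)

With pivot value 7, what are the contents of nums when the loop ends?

pivot = 7; lo=0, mid=0, hi=10
nums[mid]=8>7: swap nums[0],nums[10]; hi=9 → [7,7,7,7,8,8,8,5,8,7,8]
nums[mid]=7=7: mid=1
nums[mid]=7=7: mid=2
nums[mid]=7=7: mid=3
nums[mid]=7=7: mid=4
nums[mid]=8>7: swap nums[4],nums[9]; hi=8 → [7,7,7,7,7,8,8,5,8,8,8]
nums[mid]=7=7: mid=5
nums[mid]=8>7: swap nums[5],nums[8]; hi=7 → [7,7,7,7,7,8,8,5,8,8,8]
nums[mid]=8>7: swap nums[5],nums[7]; hi=6 → [7,7,7,7,7,5,8,8,8,8,8]
nums[mid]=5<7: swap nums[0],nums[5]; lo=1,mid=6 → [5,7,7,7,7,7,8,8,8,8,8]
nums[mid]=8>7: swap nums[6],nums[6]; hi=5 → [5,7,7,7,7,7,8,8,8,8,8]
end: lo=1, hi=5; nums = [5,7,7,7,7,7,8,8,8,8,8]

[5,7,7,7,7,7,8,8,8,8,8]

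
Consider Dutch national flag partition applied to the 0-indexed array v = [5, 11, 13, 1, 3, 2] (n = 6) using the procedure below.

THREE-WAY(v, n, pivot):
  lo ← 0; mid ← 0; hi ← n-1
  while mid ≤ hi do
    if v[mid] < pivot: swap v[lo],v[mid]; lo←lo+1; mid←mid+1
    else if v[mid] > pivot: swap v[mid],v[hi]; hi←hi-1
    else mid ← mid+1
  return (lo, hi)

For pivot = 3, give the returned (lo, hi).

pivot = 3; lo=0, mid=0, hi=5
v[mid]=5>3: swap v[0],v[5]; hi=4 → [2, 11, 13, 1, 3, 5]
v[mid]=2<3: swap v[0],v[0]; lo=1,mid=1 → [2, 11, 13, 1, 3, 5]
v[mid]=11>3: swap v[1],v[4]; hi=3 → [2, 3, 13, 1, 11, 5]
v[mid]=3=3: mid=2
v[mid]=13>3: swap v[2],v[3]; hi=2 → [2, 3, 1, 13, 11, 5]
v[mid]=1<3: swap v[1],v[2]; lo=2,mid=3 → [2, 1, 3, 13, 11, 5]
end: lo=2, hi=2; v = [2, 1, 3, 13, 11, 5]

(2, 2)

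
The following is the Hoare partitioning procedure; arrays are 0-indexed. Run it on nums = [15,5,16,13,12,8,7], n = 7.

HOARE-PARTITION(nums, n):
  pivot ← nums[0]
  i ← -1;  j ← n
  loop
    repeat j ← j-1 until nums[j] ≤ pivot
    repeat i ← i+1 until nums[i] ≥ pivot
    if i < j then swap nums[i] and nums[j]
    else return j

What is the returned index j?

pivot = nums[0] = 15; i = -1, j = 7
j→6 (nums[6]=7≤15), i→0 (nums[0]=15≥15); i<j, swap → [7,5,16,13,12,8,15]
j→5 (nums[5]=8≤15), i→2 (nums[2]=16≥15); i<j, swap → [7,5,8,13,12,16,15]
j→4, i→5; i≥j, return j=4. nums = [7,5,8,13,12,16,15]

4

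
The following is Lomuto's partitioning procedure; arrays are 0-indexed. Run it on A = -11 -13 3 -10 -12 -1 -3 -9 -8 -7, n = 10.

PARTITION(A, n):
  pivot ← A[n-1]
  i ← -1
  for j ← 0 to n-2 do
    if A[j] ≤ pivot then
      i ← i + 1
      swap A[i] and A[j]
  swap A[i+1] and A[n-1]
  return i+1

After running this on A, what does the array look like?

pivot = A[9] = -7; i = -1
j=0: A[0]=-11 ≤ -7 → i=0, swap A[0],A[0] (no change) → -11 -13 3 -10 -12 -1 -3 -9 -8 -7
j=1: A[1]=-13 ≤ -7 → i=1, swap A[1],A[1] (no change) → -11 -13 3 -10 -12 -1 -3 -9 -8 -7
j=2: A[2]=3 > -7 → no swap
j=3: A[3]=-10 ≤ -7 → i=2, swap A[2],A[3] → -11 -13 -10 3 -12 -1 -3 -9 -8 -7
j=4: A[4]=-12 ≤ -7 → i=3, swap A[3],A[4] → -11 -13 -10 -12 3 -1 -3 -9 -8 -7
j=5: A[5]=-1 > -7 → no swap
j=6: A[6]=-3 > -7 → no swap
j=7: A[7]=-9 ≤ -7 → i=4, swap A[4],A[7] → -11 -13 -10 -12 -9 -1 -3 3 -8 -7
j=8: A[8]=-8 ≤ -7 → i=5, swap A[5],A[8] → -11 -13 -10 -12 -9 -8 -3 3 -1 -7
final swap A[6],A[9] → -11 -13 -10 -12 -9 -8 -7 3 -1 -3; return 6

-11 -13 -10 -12 -9 -8 -7 3 -1 -3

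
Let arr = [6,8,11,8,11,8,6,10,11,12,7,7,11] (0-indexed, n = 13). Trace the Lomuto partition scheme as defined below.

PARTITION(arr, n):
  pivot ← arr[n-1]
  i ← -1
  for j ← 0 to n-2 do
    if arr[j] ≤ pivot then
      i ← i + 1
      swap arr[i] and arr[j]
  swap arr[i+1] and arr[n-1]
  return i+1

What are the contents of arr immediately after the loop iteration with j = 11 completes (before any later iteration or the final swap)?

[6,8,11,8,11,8,6,10,11,7,7,12,11]

pivot=11, i=-1
j=0: 6≤11, i=0, swap(0,0) ⇒ [6,8,11,8,11,8,6,10,11,12,7,7,11]
j=1: 8≤11, i=1, swap(1,1) ⇒ [6,8,11,8,11,8,6,10,11,12,7,7,11]
j=2: 11≤11, i=2, swap(2,2) ⇒ [6,8,11,8,11,8,6,10,11,12,7,7,11]
j=3: 8≤11, i=3, swap(3,3) ⇒ [6,8,11,8,11,8,6,10,11,12,7,7,11]
j=4: 11≤11, i=4, swap(4,4) ⇒ [6,8,11,8,11,8,6,10,11,12,7,7,11]
j=5: 8≤11, i=5, swap(5,5) ⇒ [6,8,11,8,11,8,6,10,11,12,7,7,11]
j=6: 6≤11, i=6, swap(6,6) ⇒ [6,8,11,8,11,8,6,10,11,12,7,7,11]
j=7: 10≤11, i=7, swap(7,7) ⇒ [6,8,11,8,11,8,6,10,11,12,7,7,11]
j=8: 11≤11, i=8, swap(8,8) ⇒ [6,8,11,8,11,8,6,10,11,12,7,7,11]
j=9: 12>11, skip
j=10: 7≤11, i=9, swap(9,10) ⇒ [6,8,11,8,11,8,6,10,11,7,12,7,11]
j=11: 7≤11, i=10, swap(10,11) ⇒ [6,8,11,8,11,8,6,10,11,7,7,12,11]
(after j=11) arr = [6,8,11,8,11,8,6,10,11,7,7,12,11]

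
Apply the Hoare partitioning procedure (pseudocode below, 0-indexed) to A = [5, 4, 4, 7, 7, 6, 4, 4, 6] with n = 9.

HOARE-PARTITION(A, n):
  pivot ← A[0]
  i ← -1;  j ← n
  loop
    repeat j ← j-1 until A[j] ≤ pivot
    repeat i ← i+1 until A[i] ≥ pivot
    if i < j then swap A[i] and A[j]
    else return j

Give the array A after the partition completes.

[4, 4, 4, 4, 7, 6, 7, 5, 6]

pivot=5
j stops at 7 (4), i stops at 0 (5); swap ⇒ [4, 4, 4, 7, 7, 6, 4, 5, 6]
j stops at 6 (4), i stops at 3 (7); swap ⇒ [4, 4, 4, 4, 7, 6, 7, 5, 6]
j stops at 3, i stops at 4; i≥j ⇒ return 3. A=[4, 4, 4, 4, 7, 6, 7, 5, 6]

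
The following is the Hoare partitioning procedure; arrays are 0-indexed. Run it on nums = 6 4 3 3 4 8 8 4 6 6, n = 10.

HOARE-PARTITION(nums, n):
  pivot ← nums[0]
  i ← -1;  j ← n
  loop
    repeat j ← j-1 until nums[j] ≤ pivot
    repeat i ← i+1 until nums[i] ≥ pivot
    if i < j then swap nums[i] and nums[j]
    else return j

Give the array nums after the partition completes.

6 4 3 3 4 6 4 8 8 6

pivot = nums[0] = 6; i = -1, j = 10
j→9 (nums[9]=6≤6), i→0 (nums[0]=6≥6); i<j, swap → 6 4 3 3 4 8 8 4 6 6
j→8 (nums[8]=6≤6), i→5 (nums[5]=8≥6); i<j, swap → 6 4 3 3 4 6 8 4 8 6
j→7 (nums[7]=4≤6), i→6 (nums[6]=8≥6); i<j, swap → 6 4 3 3 4 6 4 8 8 6
j→6, i→7; i≥j, return j=6. nums = 6 4 3 3 4 6 4 8 8 6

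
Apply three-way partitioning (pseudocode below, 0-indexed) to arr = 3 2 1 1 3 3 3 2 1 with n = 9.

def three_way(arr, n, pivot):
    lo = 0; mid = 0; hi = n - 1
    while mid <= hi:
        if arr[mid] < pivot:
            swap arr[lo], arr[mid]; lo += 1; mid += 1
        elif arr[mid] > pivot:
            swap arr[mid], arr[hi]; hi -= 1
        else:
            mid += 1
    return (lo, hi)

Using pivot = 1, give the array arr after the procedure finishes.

pivot = 1; lo=0, mid=0, hi=8
arr[mid]=3>1: swap arr[0],arr[8]; hi=7 → 1 2 1 1 3 3 3 2 3
arr[mid]=1=1: mid=1
arr[mid]=2>1: swap arr[1],arr[7]; hi=6 → 1 2 1 1 3 3 3 2 3
arr[mid]=2>1: swap arr[1],arr[6]; hi=5 → 1 3 1 1 3 3 2 2 3
arr[mid]=3>1: swap arr[1],arr[5]; hi=4 → 1 3 1 1 3 3 2 2 3
arr[mid]=3>1: swap arr[1],arr[4]; hi=3 → 1 3 1 1 3 3 2 2 3
arr[mid]=3>1: swap arr[1],arr[3]; hi=2 → 1 1 1 3 3 3 2 2 3
arr[mid]=1=1: mid=2
arr[mid]=1=1: mid=3
end: lo=0, hi=2; arr = 1 1 1 3 3 3 2 2 3

1 1 1 3 3 3 2 2 3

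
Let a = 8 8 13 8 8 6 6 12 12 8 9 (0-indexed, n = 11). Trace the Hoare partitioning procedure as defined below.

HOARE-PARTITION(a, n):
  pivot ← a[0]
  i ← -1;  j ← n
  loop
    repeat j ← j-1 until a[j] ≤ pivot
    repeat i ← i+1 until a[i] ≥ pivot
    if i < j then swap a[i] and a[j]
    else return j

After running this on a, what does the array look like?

pivot=8
j stops at 9 (8), i stops at 0 (8); swap ⇒ 8 8 13 8 8 6 6 12 12 8 9
j stops at 6 (6), i stops at 1 (8); swap ⇒ 8 6 13 8 8 6 8 12 12 8 9
j stops at 5 (6), i stops at 2 (13); swap ⇒ 8 6 6 8 8 13 8 12 12 8 9
j stops at 4 (8), i stops at 3 (8); swap ⇒ 8 6 6 8 8 13 8 12 12 8 9
j stops at 3, i stops at 4; i≥j ⇒ return 3. a=8 6 6 8 8 13 8 12 12 8 9

8 6 6 8 8 13 8 12 12 8 9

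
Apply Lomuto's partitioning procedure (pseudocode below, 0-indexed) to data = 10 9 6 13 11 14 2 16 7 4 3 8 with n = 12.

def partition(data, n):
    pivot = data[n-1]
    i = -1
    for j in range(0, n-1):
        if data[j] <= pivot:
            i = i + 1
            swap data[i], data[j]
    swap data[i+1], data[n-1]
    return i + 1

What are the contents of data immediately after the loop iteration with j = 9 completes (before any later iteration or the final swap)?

pivot = data[11] = 8; i = -1
j=0: data[0]=10 > 8 → no swap
j=1: data[1]=9 > 8 → no swap
j=2: data[2]=6 ≤ 8 → i=0, swap data[0],data[2] → 6 9 10 13 11 14 2 16 7 4 3 8
j=3: data[3]=13 > 8 → no swap
j=4: data[4]=11 > 8 → no swap
j=5: data[5]=14 > 8 → no swap
j=6: data[6]=2 ≤ 8 → i=1, swap data[1],data[6] → 6 2 10 13 11 14 9 16 7 4 3 8
j=7: data[7]=16 > 8 → no swap
j=8: data[8]=7 ≤ 8 → i=2, swap data[2],data[8] → 6 2 7 13 11 14 9 16 10 4 3 8
j=9: data[9]=4 ≤ 8 → i=3, swap data[3],data[9] → 6 2 7 4 11 14 9 16 10 13 3 8
(after j=9) data = 6 2 7 4 11 14 9 16 10 13 3 8

6 2 7 4 11 14 9 16 10 13 3 8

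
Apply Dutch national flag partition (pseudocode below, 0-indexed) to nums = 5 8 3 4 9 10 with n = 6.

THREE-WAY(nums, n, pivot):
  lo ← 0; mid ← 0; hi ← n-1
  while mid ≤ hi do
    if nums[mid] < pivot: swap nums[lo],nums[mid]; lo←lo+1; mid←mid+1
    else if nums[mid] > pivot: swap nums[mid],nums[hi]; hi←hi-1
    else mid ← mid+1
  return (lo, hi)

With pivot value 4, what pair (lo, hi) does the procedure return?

(1, 1)

lo=0 mid=0 hi=5
5>4: swap(0,5), hi=4 ⇒ 10 8 3 4 9 5
10>4: swap(0,4), hi=3 ⇒ 9 8 3 4 10 5
9>4: swap(0,3), hi=2 ⇒ 4 8 3 9 10 5
4=4: mid=1
8>4: swap(1,2), hi=1 ⇒ 4 3 8 9 10 5
3<4: swap(0,1), lo=1 mid=2 ⇒ 3 4 8 9 10 5
done. lo=1 hi=1; nums=3 4 8 9 10 5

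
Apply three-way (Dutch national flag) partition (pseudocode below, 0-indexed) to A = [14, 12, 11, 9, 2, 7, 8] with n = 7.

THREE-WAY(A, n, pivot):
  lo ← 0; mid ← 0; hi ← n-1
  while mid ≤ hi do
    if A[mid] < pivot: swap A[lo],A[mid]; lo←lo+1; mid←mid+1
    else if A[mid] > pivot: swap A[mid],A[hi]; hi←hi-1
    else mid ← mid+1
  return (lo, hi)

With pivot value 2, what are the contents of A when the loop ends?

[2, 11, 9, 12, 7, 8, 14]

pivot = 2; lo=0, mid=0, hi=6
A[mid]=14>2: swap A[0],A[6]; hi=5 → [8, 12, 11, 9, 2, 7, 14]
A[mid]=8>2: swap A[0],A[5]; hi=4 → [7, 12, 11, 9, 2, 8, 14]
A[mid]=7>2: swap A[0],A[4]; hi=3 → [2, 12, 11, 9, 7, 8, 14]
A[mid]=2=2: mid=1
A[mid]=12>2: swap A[1],A[3]; hi=2 → [2, 9, 11, 12, 7, 8, 14]
A[mid]=9>2: swap A[1],A[2]; hi=1 → [2, 11, 9, 12, 7, 8, 14]
A[mid]=11>2: swap A[1],A[1]; hi=0 → [2, 11, 9, 12, 7, 8, 14]
end: lo=0, hi=0; A = [2, 11, 9, 12, 7, 8, 14]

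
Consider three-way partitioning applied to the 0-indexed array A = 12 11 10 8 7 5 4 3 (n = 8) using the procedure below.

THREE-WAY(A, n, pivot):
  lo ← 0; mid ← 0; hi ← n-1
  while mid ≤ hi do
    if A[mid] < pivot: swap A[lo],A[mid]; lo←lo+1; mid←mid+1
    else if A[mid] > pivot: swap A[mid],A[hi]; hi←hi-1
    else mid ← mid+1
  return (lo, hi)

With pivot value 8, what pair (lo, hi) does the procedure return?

(4, 4)

pivot = 8; lo=0, mid=0, hi=7
A[mid]=12>8: swap A[0],A[7]; hi=6 → 3 11 10 8 7 5 4 12
A[mid]=3<8: swap A[0],A[0]; lo=1,mid=1 → 3 11 10 8 7 5 4 12
A[mid]=11>8: swap A[1],A[6]; hi=5 → 3 4 10 8 7 5 11 12
A[mid]=4<8: swap A[1],A[1]; lo=2,mid=2 → 3 4 10 8 7 5 11 12
A[mid]=10>8: swap A[2],A[5]; hi=4 → 3 4 5 8 7 10 11 12
A[mid]=5<8: swap A[2],A[2]; lo=3,mid=3 → 3 4 5 8 7 10 11 12
A[mid]=8=8: mid=4
A[mid]=7<8: swap A[3],A[4]; lo=4,mid=5 → 3 4 5 7 8 10 11 12
end: lo=4, hi=4; A = 3 4 5 7 8 10 11 12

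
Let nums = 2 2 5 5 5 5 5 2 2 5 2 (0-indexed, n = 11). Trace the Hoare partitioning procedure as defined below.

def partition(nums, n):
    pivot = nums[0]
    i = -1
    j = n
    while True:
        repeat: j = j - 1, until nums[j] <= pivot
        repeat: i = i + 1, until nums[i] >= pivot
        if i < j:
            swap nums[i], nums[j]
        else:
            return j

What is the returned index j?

2

pivot = nums[0] = 2; i = -1, j = 11
j→10 (nums[10]=2≤2), i→0 (nums[0]=2≥2); i<j, swap → 2 2 5 5 5 5 5 2 2 5 2
j→8 (nums[8]=2≤2), i→1 (nums[1]=2≥2); i<j, swap → 2 2 5 5 5 5 5 2 2 5 2
j→7 (nums[7]=2≤2), i→2 (nums[2]=5≥2); i<j, swap → 2 2 2 5 5 5 5 5 2 5 2
j→2, i→3; i≥j, return j=2. nums = 2 2 2 5 5 5 5 5 2 5 2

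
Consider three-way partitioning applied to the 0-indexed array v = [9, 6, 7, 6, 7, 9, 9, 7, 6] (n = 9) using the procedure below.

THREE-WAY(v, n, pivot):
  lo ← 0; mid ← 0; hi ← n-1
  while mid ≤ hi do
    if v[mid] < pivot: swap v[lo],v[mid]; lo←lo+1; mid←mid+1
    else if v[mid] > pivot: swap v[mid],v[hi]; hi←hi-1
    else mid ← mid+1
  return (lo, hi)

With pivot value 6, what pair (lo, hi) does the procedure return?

(0, 2)

lo=0 mid=0 hi=8
9>6: swap(0,8), hi=7 ⇒ [6, 6, 7, 6, 7, 9, 9, 7, 9]
6=6: mid=1
6=6: mid=2
7>6: swap(2,7), hi=6 ⇒ [6, 6, 7, 6, 7, 9, 9, 7, 9]
7>6: swap(2,6), hi=5 ⇒ [6, 6, 9, 6, 7, 9, 7, 7, 9]
9>6: swap(2,5), hi=4 ⇒ [6, 6, 9, 6, 7, 9, 7, 7, 9]
9>6: swap(2,4), hi=3 ⇒ [6, 6, 7, 6, 9, 9, 7, 7, 9]
7>6: swap(2,3), hi=2 ⇒ [6, 6, 6, 7, 9, 9, 7, 7, 9]
6=6: mid=3
done. lo=0 hi=2; v=[6, 6, 6, 7, 9, 9, 7, 7, 9]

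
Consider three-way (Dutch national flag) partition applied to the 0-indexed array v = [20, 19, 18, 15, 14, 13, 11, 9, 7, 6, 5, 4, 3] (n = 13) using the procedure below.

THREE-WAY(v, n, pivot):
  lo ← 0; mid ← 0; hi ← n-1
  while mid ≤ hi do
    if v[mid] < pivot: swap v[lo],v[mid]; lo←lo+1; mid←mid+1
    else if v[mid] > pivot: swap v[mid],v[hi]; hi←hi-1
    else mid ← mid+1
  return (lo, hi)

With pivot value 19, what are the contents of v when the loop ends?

lo=0 mid=0 hi=12
20>19: swap(0,12), hi=11 ⇒ [3, 19, 18, 15, 14, 13, 11, 9, 7, 6, 5, 4, 20]
3<19: swap(0,0), lo=1 mid=1 ⇒ [3, 19, 18, 15, 14, 13, 11, 9, 7, 6, 5, 4, 20]
19=19: mid=2
18<19: swap(1,2), lo=2 mid=3 ⇒ [3, 18, 19, 15, 14, 13, 11, 9, 7, 6, 5, 4, 20]
15<19: swap(2,3), lo=3 mid=4 ⇒ [3, 18, 15, 19, 14, 13, 11, 9, 7, 6, 5, 4, 20]
14<19: swap(3,4), lo=4 mid=5 ⇒ [3, 18, 15, 14, 19, 13, 11, 9, 7, 6, 5, 4, 20]
13<19: swap(4,5), lo=5 mid=6 ⇒ [3, 18, 15, 14, 13, 19, 11, 9, 7, 6, 5, 4, 20]
11<19: swap(5,6), lo=6 mid=7 ⇒ [3, 18, 15, 14, 13, 11, 19, 9, 7, 6, 5, 4, 20]
9<19: swap(6,7), lo=7 mid=8 ⇒ [3, 18, 15, 14, 13, 11, 9, 19, 7, 6, 5, 4, 20]
7<19: swap(7,8), lo=8 mid=9 ⇒ [3, 18, 15, 14, 13, 11, 9, 7, 19, 6, 5, 4, 20]
6<19: swap(8,9), lo=9 mid=10 ⇒ [3, 18, 15, 14, 13, 11, 9, 7, 6, 19, 5, 4, 20]
5<19: swap(9,10), lo=10 mid=11 ⇒ [3, 18, 15, 14, 13, 11, 9, 7, 6, 5, 19, 4, 20]
4<19: swap(10,11), lo=11 mid=12 ⇒ [3, 18, 15, 14, 13, 11, 9, 7, 6, 5, 4, 19, 20]
done. lo=11 hi=11; v=[3, 18, 15, 14, 13, 11, 9, 7, 6, 5, 4, 19, 20]

[3, 18, 15, 14, 13, 11, 9, 7, 6, 5, 4, 19, 20]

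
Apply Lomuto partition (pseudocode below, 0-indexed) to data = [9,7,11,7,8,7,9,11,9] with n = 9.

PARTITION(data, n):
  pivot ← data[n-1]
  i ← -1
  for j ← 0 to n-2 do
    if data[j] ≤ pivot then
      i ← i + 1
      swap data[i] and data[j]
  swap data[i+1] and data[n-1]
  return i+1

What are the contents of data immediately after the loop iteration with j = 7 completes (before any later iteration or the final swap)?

[9,7,7,8,7,9,11,11,9]

pivot = data[8] = 9; i = -1
j=0: data[0]=9 ≤ 9 → i=0, swap data[0],data[0] (no change) → [9,7,11,7,8,7,9,11,9]
j=1: data[1]=7 ≤ 9 → i=1, swap data[1],data[1] (no change) → [9,7,11,7,8,7,9,11,9]
j=2: data[2]=11 > 9 → no swap
j=3: data[3]=7 ≤ 9 → i=2, swap data[2],data[3] → [9,7,7,11,8,7,9,11,9]
j=4: data[4]=8 ≤ 9 → i=3, swap data[3],data[4] → [9,7,7,8,11,7,9,11,9]
j=5: data[5]=7 ≤ 9 → i=4, swap data[4],data[5] → [9,7,7,8,7,11,9,11,9]
j=6: data[6]=9 ≤ 9 → i=5, swap data[5],data[6] → [9,7,7,8,7,9,11,11,9]
j=7: data[7]=11 > 9 → no swap
(after j=7) data = [9,7,7,8,7,9,11,11,9]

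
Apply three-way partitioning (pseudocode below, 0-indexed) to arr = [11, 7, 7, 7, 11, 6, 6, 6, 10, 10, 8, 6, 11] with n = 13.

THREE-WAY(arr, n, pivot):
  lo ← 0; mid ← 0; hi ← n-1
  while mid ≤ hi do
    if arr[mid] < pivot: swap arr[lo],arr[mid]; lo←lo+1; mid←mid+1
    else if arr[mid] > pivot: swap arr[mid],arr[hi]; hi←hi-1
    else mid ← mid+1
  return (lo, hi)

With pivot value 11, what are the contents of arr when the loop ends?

[7, 7, 7, 6, 6, 6, 10, 10, 8, 6, 11, 11, 11]

lo=0 mid=0 hi=12
11=11: mid=1
7<11: swap(0,1), lo=1 mid=2 ⇒ [7, 11, 7, 7, 11, 6, 6, 6, 10, 10, 8, 6, 11]
7<11: swap(1,2), lo=2 mid=3 ⇒ [7, 7, 11, 7, 11, 6, 6, 6, 10, 10, 8, 6, 11]
7<11: swap(2,3), lo=3 mid=4 ⇒ [7, 7, 7, 11, 11, 6, 6, 6, 10, 10, 8, 6, 11]
11=11: mid=5
6<11: swap(3,5), lo=4 mid=6 ⇒ [7, 7, 7, 6, 11, 11, 6, 6, 10, 10, 8, 6, 11]
6<11: swap(4,6), lo=5 mid=7 ⇒ [7, 7, 7, 6, 6, 11, 11, 6, 10, 10, 8, 6, 11]
6<11: swap(5,7), lo=6 mid=8 ⇒ [7, 7, 7, 6, 6, 6, 11, 11, 10, 10, 8, 6, 11]
10<11: swap(6,8), lo=7 mid=9 ⇒ [7, 7, 7, 6, 6, 6, 10, 11, 11, 10, 8, 6, 11]
10<11: swap(7,9), lo=8 mid=10 ⇒ [7, 7, 7, 6, 6, 6, 10, 10, 11, 11, 8, 6, 11]
8<11: swap(8,10), lo=9 mid=11 ⇒ [7, 7, 7, 6, 6, 6, 10, 10, 8, 11, 11, 6, 11]
6<11: swap(9,11), lo=10 mid=12 ⇒ [7, 7, 7, 6, 6, 6, 10, 10, 8, 6, 11, 11, 11]
11=11: mid=13
done. lo=10 hi=12; arr=[7, 7, 7, 6, 6, 6, 10, 10, 8, 6, 11, 11, 11]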